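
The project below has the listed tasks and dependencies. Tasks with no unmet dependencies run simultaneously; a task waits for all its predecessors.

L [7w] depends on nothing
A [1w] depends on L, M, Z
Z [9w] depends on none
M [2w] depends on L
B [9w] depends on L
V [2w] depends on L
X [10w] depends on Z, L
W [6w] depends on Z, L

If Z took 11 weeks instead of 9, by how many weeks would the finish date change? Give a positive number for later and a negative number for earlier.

The binding path is Z→X = 9+10 = 19; finish at 19 weeks.
Since Z is critical, the +2 change carries straight to that chain (now 21 weeks).
The critical path is still Z→X; finish is now 21 weeks.
Change in finish: 21 − 19 = +2 weeks.

2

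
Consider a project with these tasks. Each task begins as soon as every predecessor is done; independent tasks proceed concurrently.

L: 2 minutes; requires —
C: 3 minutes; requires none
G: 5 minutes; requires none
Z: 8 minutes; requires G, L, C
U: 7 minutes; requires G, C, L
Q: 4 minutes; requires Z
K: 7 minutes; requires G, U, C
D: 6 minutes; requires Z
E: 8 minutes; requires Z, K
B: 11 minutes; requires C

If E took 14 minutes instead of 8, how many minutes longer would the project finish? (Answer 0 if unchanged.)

The binding path is G→U→K→E = 5+7+7+8 = 27; finish at 27 minutes.
E is on the critical path; changing it to 14 makes that path 33 minutes.
The critical path is still G→U→K→E; finish is now 33 minutes.
Change in finish: 33 − 27 = +6 minutes.

6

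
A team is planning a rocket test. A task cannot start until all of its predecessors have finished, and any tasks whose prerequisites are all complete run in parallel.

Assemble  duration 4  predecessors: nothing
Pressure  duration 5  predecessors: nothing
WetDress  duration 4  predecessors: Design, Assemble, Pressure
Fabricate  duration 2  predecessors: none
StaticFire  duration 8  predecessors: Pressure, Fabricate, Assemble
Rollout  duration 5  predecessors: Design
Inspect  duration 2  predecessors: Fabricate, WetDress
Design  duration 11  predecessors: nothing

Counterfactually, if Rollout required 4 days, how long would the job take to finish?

17

Baseline: Design→WetDress→Inspect = 11+4+2 = 17 → 17 days.
The longest path through Rollout is only 16 days, so Rollout has float 1.
No other chain overtakes it, so the finish is 17 days.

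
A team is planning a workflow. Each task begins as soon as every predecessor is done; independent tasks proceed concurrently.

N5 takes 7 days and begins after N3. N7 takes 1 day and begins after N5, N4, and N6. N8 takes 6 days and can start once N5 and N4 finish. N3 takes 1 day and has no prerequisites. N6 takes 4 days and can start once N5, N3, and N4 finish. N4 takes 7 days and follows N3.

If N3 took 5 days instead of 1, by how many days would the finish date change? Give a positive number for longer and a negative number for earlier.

Actual critical path: N3→N4→N8 = 1+7+6 = 14 ⇒ 14 days.
N3 lies on that path, so at 5 days the path becomes 18 days.
The critical path is still N3→N4→N8; finish is now 18 days.
Change in finish: 18 − 14 = +4 days.

4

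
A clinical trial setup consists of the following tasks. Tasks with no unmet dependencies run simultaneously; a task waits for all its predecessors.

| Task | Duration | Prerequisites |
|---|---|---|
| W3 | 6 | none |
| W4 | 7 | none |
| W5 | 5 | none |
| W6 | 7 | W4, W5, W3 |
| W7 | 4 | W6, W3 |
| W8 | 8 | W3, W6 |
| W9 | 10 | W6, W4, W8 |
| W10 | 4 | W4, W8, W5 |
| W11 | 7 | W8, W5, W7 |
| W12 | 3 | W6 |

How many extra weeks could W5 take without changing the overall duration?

Critical path: W4→W6→W8→W9 = 7+7+8+10 = 32, so the finish is 32 weeks.
W5 finishes as early as 5 and must finish by 7.
Slack of W5 = 2 − 0 = 2 weeks.

2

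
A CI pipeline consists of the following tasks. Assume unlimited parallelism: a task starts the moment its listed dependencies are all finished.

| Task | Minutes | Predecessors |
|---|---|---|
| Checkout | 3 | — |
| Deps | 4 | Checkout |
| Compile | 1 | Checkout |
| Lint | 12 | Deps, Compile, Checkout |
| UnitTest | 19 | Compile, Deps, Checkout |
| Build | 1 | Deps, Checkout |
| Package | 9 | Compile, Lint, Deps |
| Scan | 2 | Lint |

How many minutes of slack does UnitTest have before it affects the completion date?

2

Critical path: Checkout→Deps→Lint→Package = 3+4+12+9 = 28, so the finish is 28 minutes.
The longest chain containing UnitTest totals 26 minutes.
So UnitTest can slip 28 − 26 = 2 minutes.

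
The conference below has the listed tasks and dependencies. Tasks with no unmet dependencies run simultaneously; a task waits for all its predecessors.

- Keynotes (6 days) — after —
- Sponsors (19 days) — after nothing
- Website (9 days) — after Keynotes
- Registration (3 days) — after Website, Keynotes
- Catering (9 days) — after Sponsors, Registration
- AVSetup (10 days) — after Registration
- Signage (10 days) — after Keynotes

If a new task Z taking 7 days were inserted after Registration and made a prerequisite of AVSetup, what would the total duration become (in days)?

Originally the job takes 28 days.
With Z inserted, AVSetup now waits for max(Registration, Z).
New critical path: Keynotes→Website→Registration→Z→AVSetup = 6+9+3+7+10 = 35 ⇒ 35 days.

35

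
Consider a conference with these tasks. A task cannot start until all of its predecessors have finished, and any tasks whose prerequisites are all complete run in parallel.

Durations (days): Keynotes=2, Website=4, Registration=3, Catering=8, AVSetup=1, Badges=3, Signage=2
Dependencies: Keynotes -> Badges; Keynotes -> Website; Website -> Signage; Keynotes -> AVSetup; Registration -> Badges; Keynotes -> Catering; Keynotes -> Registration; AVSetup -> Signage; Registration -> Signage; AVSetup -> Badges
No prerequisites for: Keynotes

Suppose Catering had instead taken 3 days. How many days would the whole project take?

The binding path is Keynotes→Catering = 2+8 = 10; finish at 10 days.
Catering lies on that path, so at 3 days the path becomes 5 days.
The binding chain switches to Keynotes→Website→Signage = 2+4+2 = 8; finish 8 days.

8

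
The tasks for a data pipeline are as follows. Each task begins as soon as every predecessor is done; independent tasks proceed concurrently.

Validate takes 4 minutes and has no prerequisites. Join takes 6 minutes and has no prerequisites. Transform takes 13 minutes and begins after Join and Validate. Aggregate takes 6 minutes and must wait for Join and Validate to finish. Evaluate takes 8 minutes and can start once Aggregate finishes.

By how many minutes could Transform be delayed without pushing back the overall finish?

1

Critical path: Join→Aggregate→Evaluate = 6+6+8 = 20, so the finish is 20 minutes.
Longest path through Transform: 19 minutes (earliest finish 19, latest finish 20).
Float = 20 − 19 = 1.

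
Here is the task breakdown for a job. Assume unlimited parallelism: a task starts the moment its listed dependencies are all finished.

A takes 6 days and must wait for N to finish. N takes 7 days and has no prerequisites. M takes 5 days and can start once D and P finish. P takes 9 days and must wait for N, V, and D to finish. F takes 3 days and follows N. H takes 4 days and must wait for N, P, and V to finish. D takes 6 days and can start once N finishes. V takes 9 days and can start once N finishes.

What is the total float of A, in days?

N→V→P→M = 7+9+9+5 = 30 sets the makespan at 30 days.
Longest path through A: 13 days (earliest finish 13, latest finish 30).
Slack of A = 24 − 7 = 17 days.

17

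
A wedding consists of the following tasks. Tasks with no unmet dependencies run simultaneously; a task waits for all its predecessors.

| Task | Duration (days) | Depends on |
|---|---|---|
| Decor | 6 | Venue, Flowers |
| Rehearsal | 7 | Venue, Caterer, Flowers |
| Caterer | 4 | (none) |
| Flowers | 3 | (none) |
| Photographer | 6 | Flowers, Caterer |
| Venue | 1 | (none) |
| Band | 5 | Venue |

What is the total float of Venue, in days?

3

Critical path: Caterer→Rehearsal = 4+7 = 11, so the finish is 11 days.
Longest path through Venue: 8 days (earliest finish 1, latest finish 4).
Float = 11 − 8 = 3.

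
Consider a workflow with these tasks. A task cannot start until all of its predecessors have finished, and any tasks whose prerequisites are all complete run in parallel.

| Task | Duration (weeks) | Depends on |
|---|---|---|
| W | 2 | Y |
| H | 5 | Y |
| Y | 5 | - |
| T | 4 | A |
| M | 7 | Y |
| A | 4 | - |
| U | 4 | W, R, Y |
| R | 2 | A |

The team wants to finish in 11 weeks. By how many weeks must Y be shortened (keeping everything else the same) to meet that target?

1

Current finish: 12 weeks; target: 11.
Y is on every critical path, so each week cut from Y cuts the finish by one (this holds down to a finish of 10).
Need 12 − 11 = 1 week off Y → Y becomes 4 weeks, finish becomes 11.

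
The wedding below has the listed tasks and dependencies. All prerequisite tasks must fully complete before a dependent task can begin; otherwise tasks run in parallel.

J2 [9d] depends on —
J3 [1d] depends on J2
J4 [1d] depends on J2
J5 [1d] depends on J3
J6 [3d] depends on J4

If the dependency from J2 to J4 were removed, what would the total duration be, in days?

11

With the dependency in place, J2→J4→J6 = 9+1+3 = 13 sets the finish at 13 days.
Without J2→J4, J4's earliest start moves from 9 to 0.
The longest chain is now J2→J3→J5 = 9+1+1 = 11, so the plan takes 11 days.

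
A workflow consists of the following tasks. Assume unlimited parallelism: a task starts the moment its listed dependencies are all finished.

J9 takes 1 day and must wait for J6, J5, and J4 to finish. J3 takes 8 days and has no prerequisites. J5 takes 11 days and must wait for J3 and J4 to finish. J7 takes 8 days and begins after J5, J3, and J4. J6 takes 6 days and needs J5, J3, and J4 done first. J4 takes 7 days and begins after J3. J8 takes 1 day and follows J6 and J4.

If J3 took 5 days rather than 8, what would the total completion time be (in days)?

Critical path before the change: J3→J4→J5→J7 = 8+7+11+8 = 34 giving 34 days.
J3 lies on that path, so at 5 days the path becomes 31 days.
The critical path is still J3→J4→J5→J7; finish is now 31 days.

31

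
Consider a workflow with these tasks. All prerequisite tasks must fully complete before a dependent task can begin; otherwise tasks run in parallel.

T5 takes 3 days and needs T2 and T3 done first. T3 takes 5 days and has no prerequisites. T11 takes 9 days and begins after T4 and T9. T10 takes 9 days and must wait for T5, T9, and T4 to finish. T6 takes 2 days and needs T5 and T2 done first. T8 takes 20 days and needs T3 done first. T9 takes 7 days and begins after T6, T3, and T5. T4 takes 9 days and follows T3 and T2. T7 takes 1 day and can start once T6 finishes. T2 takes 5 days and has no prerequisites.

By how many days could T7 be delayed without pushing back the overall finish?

Critical path: T2→T5→T6→T9→T10 = 5+3+2+7+9 = 26, so the finish is 26 days.
The longest chain containing T7 totals 11 days.
So T7 can slip 26 − 11 = 15 days.

15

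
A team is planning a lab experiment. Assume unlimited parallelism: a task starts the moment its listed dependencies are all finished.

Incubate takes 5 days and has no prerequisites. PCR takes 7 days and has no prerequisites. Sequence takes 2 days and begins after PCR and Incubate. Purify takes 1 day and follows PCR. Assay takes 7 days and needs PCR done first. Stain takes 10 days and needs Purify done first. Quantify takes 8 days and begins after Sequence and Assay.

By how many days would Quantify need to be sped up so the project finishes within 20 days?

2

Current finish: 22 days; target: 20.
Quantify is on every critical path, so each day cut from Quantify cuts the finish by one (this holds down to a finish of 18).
Need 22 − 20 = 2 days off Quantify → Quantify becomes 6 days, finish becomes 20.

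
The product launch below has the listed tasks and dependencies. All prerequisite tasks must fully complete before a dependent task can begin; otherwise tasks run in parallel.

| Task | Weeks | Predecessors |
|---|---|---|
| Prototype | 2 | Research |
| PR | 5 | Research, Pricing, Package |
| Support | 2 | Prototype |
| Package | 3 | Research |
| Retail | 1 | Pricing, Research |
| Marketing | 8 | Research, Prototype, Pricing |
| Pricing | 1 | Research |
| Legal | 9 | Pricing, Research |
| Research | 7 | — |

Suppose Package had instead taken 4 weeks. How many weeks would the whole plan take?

17

Actual critical path: Research→Prototype→Marketing = 7+2+8 = 17 ⇒ 17 weeks.
The longest path through Package is only 15 weeks, so Package has float 2.
That remains the longest chain; total 17 weeks.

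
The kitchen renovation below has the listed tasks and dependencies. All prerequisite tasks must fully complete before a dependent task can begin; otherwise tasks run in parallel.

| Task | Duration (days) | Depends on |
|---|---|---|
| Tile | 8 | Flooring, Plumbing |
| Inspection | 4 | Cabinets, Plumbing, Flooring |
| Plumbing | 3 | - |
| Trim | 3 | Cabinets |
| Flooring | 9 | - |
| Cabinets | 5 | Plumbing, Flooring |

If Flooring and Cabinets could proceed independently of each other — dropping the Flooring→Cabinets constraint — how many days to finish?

17

Original critical path: Flooring→Cabinets→Inspection = 9+5+4 = 18 ⇒ 18 days.
Without Flooring→Cabinets, Cabinets's earliest start moves from 9 to 3.
New critical path: Flooring→Tile = 9+8 = 17 ⇒ 17 days.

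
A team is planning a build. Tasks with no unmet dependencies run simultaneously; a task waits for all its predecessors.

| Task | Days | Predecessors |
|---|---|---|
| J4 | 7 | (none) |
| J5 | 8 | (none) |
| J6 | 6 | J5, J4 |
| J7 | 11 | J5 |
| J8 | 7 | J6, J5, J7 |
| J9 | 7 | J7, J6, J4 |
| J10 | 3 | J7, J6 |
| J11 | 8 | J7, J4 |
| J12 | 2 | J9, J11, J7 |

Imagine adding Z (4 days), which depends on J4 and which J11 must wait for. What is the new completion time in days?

Originally the project takes 29 days.
With Z inserted, J11 now waits for max(J7, J4, Z).
New critical path: J5→J7→J11→J12 = 8+11+8+2 = 29 ⇒ 29 days.

29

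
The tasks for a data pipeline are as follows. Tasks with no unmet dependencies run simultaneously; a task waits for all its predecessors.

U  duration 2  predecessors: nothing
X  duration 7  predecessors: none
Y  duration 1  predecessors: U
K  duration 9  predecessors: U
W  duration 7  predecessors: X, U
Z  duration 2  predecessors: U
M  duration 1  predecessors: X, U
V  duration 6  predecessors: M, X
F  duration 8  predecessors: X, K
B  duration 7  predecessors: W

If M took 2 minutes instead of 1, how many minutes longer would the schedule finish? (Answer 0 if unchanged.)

Critical path before the change: X→W→B = 7+7+7 = 21 giving 21 minutes.
M has 7 minutes of float (longest path through it is 14).
That remains the longest chain; total 21 minutes.
Change in finish: 21 − 21 = +0 minutes.

0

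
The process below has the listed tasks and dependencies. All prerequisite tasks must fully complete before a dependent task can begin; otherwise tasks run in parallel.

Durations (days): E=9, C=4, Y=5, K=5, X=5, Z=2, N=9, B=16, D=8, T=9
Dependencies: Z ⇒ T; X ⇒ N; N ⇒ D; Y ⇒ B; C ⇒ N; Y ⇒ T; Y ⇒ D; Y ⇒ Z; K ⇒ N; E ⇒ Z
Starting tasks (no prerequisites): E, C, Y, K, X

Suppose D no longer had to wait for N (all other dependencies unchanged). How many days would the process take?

Before: longest chain K→N→D = 5+9+8 = 22, finish 22.
Without N→D, D's earliest start moves from 14 to 5.
After: Y→B = 5+16 = 21 → 21 days.

21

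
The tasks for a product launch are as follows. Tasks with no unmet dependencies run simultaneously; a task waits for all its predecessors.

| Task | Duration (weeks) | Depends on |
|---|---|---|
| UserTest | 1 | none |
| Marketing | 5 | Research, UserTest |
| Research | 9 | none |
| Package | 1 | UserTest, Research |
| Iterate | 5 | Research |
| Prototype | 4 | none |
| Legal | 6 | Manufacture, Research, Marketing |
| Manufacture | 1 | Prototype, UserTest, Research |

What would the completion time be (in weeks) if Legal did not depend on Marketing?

Original critical path: Research→Marketing→Legal = 9+5+6 = 20 ⇒ 20 weeks.
Without Marketing→Legal, Legal's earliest start moves from 14 to 10.
The longest chain is now Research→Manufacture→Legal = 9+1+6 = 16, so the project takes 16 weeks.

16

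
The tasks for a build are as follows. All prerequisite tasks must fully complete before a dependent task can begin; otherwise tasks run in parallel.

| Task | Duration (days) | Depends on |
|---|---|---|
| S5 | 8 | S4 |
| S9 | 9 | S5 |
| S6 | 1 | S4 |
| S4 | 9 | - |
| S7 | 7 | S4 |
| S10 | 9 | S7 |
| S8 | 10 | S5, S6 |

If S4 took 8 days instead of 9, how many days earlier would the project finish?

As given, the longest chain is S4→S5→S8 = 9+8+10 = 27, so the finish is 27 days.
S4 lies on that path, so at 8 days the path becomes 26 days.
That remains the longest chain; total 26 days.
Change in finish: 26 − 27 = -1 days.

1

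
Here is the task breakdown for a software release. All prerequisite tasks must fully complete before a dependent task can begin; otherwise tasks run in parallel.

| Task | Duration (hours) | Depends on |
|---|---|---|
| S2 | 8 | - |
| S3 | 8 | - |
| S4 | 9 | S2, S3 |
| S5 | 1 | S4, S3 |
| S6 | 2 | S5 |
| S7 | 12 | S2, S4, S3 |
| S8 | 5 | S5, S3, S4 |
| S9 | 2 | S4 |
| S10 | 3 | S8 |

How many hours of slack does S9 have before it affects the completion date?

10

Critical path: S2→S4→S7 = 8+9+12 = 29, so the finish is 29 hours.
The longest chain containing S9 totals 19 hours.
Slack of S9 = 27 − 17 = 10 hours.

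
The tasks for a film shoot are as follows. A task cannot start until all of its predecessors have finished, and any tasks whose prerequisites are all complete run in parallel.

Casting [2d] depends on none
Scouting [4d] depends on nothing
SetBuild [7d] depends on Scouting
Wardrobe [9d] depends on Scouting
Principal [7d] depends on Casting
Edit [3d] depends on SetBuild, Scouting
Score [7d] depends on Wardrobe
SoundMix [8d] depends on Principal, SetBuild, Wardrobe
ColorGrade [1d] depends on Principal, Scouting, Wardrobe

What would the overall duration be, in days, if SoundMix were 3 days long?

20

Actual critical path: Scouting→Wardrobe→SoundMix = 4+9+8 = 21 ⇒ 21 days.
SoundMix is on the critical path; changing it to 3 makes that path 16 days.
The binding chain switches to Scouting→Wardrobe→Score = 4+9+7 = 20; finish 20 days.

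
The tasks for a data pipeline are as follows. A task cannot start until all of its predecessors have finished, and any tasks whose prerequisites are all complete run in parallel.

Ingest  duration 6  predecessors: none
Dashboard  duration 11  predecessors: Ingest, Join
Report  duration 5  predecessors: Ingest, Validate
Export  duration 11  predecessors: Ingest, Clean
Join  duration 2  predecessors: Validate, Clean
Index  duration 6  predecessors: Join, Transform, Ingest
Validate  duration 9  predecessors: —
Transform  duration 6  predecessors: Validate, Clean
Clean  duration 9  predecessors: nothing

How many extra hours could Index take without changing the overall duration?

1

The longest chain is Clean→Join→Dashboard = 9+2+11 = 22; overall finish 22 hours.
Longest path through Index: 21 hours (earliest finish 21, latest finish 22).
Slack of Index = 16 − 15 = 1 hour.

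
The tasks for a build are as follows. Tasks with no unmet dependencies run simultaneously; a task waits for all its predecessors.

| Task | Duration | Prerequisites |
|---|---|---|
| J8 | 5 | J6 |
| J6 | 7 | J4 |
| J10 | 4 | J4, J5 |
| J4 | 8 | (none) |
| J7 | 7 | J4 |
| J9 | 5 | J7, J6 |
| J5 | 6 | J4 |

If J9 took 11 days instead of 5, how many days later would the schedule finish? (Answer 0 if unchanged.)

The binding path is J4→J7→J9 = 8+7+5 = 20; finish at 20 days.
Since J9 is critical, the +6 change carries straight to that chain (now 26 days).
The binding chain switches to J4→J6→J9 = 8+7+11 = 26; finish 26 days.
Change in finish: 26 − 20 = +6 days.

6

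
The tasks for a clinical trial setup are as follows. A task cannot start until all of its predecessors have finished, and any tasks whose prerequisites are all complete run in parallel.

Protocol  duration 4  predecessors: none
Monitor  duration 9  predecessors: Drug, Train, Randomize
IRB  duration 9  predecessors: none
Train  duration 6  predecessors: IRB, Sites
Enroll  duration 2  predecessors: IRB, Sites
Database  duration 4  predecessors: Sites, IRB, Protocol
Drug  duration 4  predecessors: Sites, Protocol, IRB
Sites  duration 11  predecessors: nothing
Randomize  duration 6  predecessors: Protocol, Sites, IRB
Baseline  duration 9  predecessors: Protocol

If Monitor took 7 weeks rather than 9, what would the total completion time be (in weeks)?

The binding path is Sites→Train→Monitor = 11+6+9 = 26; finish at 26 weeks.
Monitor is on the critical path; changing it to 7 makes that path 24 weeks.
That remains the longest chain; total 24 weeks.

24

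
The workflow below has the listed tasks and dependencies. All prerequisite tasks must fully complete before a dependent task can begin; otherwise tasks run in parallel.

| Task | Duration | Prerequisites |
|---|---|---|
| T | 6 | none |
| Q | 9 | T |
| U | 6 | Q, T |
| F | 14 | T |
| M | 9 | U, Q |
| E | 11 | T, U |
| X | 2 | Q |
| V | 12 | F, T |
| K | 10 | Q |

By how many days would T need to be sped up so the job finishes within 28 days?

Current finish: 32 days; target: 28.
T is on every critical path, so each day cut from T cuts the finish by one (this holds down to a finish of 27).
Need 32 − 28 = 4 days off T → T becomes 2 days, finish becomes 28.

4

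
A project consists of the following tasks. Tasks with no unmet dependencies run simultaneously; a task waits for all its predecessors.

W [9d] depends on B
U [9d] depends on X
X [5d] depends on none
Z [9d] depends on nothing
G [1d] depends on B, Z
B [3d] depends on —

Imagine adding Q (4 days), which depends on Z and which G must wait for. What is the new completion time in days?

Originally the project takes 14 days.
With Q inserted, G now waits for max(B, Z, Q).
New critical path: Z→Q→G = 9+4+1 = 14 ⇒ 14 days.

14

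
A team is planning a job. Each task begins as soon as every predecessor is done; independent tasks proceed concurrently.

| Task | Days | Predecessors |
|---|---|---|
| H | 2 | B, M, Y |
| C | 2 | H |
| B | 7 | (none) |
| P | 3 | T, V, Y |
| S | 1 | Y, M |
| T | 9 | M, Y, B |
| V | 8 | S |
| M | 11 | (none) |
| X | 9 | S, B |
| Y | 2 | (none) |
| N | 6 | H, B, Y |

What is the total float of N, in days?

4

The longest chain is M→T→P = 11+9+3 = 23; overall finish 23 days.
The longest chain containing N totals 19 days.
Slack of N = 17 − 13 = 4 days.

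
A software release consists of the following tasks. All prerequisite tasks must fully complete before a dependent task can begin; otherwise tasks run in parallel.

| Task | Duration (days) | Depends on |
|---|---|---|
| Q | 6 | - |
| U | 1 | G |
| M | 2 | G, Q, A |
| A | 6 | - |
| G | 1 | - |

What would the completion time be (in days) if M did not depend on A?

8

Original critical path: Q→M = 6+2 = 8 ⇒ 8 days.
Dropping A→M doesn't change M's earliest start (6); another predecessor still binds.
The longest chain is now Q→M = 6+2 = 8, so the project takes 8 days.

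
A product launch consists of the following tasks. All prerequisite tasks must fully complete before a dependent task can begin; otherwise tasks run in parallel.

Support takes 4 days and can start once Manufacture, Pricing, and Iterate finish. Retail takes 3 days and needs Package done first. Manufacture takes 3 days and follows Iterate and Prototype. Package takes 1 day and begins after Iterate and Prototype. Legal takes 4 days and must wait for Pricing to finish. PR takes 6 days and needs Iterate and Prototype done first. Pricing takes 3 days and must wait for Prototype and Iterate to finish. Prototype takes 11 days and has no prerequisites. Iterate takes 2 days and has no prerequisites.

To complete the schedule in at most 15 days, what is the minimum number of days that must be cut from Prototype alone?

Current finish: 18 days; target: 15.
Prototype is on every critical path, so each day cut from Prototype cuts the finish by one (this holds down to a finish of 9).
Need 18 − 15 = 3 days off Prototype → Prototype becomes 8 days, finish becomes 15.

3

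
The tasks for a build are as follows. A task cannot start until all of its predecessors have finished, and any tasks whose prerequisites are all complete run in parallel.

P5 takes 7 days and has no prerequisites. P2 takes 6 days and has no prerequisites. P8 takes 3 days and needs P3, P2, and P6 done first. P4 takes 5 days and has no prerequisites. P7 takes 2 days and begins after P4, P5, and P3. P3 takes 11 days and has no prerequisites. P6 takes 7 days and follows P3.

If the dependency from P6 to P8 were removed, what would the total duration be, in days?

18

With the dependency in place, P3→P6→P8 = 11+7+3 = 21 sets the finish at 21 days.
Without P6→P8, P8's earliest start moves from 18 to 11.
The longest chain is now P3→P6 = 11+7 = 18, so the plan takes 18 days.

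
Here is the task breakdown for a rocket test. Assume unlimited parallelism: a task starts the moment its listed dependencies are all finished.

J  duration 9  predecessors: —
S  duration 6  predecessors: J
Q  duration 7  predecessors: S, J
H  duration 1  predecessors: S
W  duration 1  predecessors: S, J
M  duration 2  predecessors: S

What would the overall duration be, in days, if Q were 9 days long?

Critical path before the change: J→S→Q = 9+6+7 = 22 giving 22 days.
Since Q is critical, the +2 change carries straight to that chain (now 24 days).
The critical path is still J→S→Q; finish is now 24 days.

24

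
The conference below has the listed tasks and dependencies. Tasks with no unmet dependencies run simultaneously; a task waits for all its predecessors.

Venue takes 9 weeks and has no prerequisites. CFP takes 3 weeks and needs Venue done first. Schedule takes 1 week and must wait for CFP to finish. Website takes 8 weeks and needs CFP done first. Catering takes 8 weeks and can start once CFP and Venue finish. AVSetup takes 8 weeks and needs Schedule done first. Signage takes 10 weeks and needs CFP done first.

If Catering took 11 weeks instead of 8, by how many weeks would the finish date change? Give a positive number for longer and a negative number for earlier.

1

Critical path before the change: Venue→CFP→Signage = 9+3+10 = 22 giving 22 weeks.
Catering is off the critical path — its longest chain is 20 weeks, giving 2 of slack.
New critical path: Venue→CFP→Catering = 9+3+11 = 23 ⇒ 23 weeks.
Change in finish: 23 − 22 = +1 weeks.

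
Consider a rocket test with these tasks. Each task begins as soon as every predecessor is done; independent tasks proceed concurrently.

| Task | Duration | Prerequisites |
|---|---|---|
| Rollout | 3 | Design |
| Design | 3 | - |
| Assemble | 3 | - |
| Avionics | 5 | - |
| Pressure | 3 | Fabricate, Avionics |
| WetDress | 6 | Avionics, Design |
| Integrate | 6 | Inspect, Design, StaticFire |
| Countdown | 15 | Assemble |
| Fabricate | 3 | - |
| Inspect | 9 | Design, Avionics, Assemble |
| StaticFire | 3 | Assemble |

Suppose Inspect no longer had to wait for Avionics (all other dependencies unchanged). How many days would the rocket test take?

18

Original critical path: Avionics→Inspect→Integrate = 5+9+6 = 20 ⇒ 20 days.
Without Avionics→Inspect, Inspect's earliest start moves from 5 to 3.
After: Design→Inspect→Integrate = 3+9+6 = 18 → 18 days.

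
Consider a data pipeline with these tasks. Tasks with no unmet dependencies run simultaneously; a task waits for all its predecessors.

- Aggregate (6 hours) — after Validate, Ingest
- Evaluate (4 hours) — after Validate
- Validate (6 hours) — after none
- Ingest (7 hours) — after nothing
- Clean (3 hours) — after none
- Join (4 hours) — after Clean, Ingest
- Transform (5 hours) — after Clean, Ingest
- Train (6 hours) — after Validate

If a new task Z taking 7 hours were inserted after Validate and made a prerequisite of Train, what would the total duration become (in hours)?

Originally the data pipeline takes 13 hours.
With Z inserted, Train now waits for max(Validate, Z).
New critical path: Validate→Z→Train = 6+7+6 = 19 ⇒ 19 hours.

19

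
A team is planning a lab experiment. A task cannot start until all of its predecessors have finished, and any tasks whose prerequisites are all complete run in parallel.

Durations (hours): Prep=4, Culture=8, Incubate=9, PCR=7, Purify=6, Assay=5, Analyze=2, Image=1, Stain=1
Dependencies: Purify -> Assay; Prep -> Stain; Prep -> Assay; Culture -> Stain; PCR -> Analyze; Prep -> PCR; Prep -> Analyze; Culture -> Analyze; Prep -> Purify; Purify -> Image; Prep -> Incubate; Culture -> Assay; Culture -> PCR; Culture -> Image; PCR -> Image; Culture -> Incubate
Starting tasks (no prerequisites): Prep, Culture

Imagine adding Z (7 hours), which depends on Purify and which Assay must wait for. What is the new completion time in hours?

22

Originally the schedule takes 17 hours.
With Z inserted, Assay now waits for max(Purify, Prep, Culture, Z).
New critical path: Prep→Purify→Z→Assay = 4+6+7+5 = 22 ⇒ 22 hours.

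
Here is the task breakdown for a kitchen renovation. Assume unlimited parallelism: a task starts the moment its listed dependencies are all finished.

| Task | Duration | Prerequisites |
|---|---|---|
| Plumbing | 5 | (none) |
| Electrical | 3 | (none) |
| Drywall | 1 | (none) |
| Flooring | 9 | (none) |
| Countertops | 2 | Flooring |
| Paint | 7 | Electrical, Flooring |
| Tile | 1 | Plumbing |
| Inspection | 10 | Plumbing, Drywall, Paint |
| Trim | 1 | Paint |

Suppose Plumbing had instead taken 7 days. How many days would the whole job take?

26

Baseline: Flooring→Paint→Inspection = 9+7+10 = 26 → 26 days.
The longest path through Plumbing is only 15 days, so Plumbing has float 11.
No other chain overtakes it, so the finish is 26 days.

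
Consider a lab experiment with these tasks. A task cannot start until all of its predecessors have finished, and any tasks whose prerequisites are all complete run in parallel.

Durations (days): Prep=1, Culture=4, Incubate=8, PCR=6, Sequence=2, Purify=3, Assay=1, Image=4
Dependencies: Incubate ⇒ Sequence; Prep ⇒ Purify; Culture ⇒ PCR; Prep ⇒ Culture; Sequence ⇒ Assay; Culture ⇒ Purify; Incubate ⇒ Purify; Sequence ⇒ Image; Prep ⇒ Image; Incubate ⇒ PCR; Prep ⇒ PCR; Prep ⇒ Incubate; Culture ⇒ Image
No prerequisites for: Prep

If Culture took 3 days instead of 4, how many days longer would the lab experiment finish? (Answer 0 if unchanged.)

0

Baseline: Prep→Incubate→PCR = 1+8+6 = 15 → 15 days.
Culture is off the critical path — its longest chain is 11 days, giving 4 of slack.
The critical path is still Prep→Incubate→PCR; finish is now 15 days.
Change in finish: 15 − 15 = +0 days.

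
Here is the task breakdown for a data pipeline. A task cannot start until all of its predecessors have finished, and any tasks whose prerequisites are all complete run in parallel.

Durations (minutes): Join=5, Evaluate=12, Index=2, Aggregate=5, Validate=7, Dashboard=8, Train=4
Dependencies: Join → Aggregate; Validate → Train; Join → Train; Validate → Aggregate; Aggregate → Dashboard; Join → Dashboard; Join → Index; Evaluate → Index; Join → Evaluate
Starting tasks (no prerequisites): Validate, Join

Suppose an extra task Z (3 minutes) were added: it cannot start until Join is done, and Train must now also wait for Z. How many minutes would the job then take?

Originally the job takes 20 minutes.
With Z inserted, Train now waits for max(Validate, Join, Z).
New critical path: Validate→Aggregate→Dashboard = 7+5+8 = 20 ⇒ 20 minutes.

20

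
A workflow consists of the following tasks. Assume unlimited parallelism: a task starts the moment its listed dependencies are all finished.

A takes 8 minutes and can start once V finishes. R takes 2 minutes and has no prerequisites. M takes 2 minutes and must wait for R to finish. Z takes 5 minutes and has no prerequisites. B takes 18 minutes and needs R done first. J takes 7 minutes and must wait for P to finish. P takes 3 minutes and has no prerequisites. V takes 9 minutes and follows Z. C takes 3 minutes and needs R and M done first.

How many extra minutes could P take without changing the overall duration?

Z→V→A = 5+9+8 = 22 sets the makespan at 22 minutes.
Longest path through P: 10 minutes (earliest finish 3, latest finish 15).
Float = 22 − 10 = 12.

12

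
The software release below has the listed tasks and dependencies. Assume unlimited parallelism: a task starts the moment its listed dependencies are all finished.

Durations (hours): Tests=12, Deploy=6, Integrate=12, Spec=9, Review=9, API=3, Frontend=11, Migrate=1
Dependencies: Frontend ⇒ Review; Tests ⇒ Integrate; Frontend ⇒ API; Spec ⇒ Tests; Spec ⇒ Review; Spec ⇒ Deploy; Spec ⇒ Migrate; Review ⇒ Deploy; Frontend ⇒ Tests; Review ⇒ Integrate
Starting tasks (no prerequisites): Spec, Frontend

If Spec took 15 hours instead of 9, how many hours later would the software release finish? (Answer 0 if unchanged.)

4

As given, the longest chain is Frontend→Tests→Integrate = 11+12+12 = 35, so the finish is 35 hours.
The longest path through Spec is only 33 hours, so Spec has float 2.
Now Spec→Tests→Integrate = 15+12+12 = 39 is longest, so the finish becomes 39 hours.
Change in finish: 39 − 35 = +4 hours.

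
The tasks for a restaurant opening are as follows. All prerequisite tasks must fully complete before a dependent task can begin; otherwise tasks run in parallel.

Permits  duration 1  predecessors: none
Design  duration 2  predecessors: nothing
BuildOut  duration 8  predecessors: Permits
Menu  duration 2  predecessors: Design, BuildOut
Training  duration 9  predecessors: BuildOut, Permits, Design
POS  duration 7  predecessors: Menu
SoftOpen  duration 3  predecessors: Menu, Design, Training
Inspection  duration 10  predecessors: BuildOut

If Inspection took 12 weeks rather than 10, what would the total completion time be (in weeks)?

As given, the longest chain is Permits→BuildOut→Training→SoftOpen = 1+8+9+3 = 21, so the finish is 21 weeks.
The longest path through Inspection is only 19 weeks, so Inspection has float 2.
No other chain overtakes it, so the finish is 21 weeks.

21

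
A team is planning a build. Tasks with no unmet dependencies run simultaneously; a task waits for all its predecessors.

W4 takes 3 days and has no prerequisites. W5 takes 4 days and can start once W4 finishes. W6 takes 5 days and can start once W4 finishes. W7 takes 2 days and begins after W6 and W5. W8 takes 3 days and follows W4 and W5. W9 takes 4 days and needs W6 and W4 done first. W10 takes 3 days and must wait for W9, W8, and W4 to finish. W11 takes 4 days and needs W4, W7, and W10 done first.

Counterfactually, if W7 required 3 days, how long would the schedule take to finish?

19

Baseline: W4→W6→W9→W10→W11 = 3+5+4+3+4 = 19 → 19 days.
The longest path through W7 is only 14 days, so W7 has float 5.
No other chain overtakes it, so the finish is 19 days.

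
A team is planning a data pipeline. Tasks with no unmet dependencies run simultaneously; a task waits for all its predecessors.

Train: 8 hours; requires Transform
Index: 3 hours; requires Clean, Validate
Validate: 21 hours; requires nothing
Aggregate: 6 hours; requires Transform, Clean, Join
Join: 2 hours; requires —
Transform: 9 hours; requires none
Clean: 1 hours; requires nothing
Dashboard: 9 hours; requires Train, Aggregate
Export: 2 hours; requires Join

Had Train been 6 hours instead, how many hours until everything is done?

Baseline: Transform→Train→Dashboard = 9+8+9 = 26 → 26 hours.
Train is on the critical path; changing it to 6 makes that path 24 hours.
New critical path: Validate→Index = 21+3 = 24 ⇒ 24 hours.

24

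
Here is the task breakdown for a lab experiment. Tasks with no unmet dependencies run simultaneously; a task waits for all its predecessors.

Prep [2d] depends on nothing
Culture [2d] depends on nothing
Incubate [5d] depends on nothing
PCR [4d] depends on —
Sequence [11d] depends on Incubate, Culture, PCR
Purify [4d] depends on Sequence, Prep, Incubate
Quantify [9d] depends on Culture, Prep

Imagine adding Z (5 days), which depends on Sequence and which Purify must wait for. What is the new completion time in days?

25

Originally the schedule takes 20 days.
With Z inserted, Purify now waits for max(Sequence, Prep, Incubate, Z).
New critical path: Incubate→Sequence→Z→Purify = 5+11+5+4 = 25 ⇒ 25 days.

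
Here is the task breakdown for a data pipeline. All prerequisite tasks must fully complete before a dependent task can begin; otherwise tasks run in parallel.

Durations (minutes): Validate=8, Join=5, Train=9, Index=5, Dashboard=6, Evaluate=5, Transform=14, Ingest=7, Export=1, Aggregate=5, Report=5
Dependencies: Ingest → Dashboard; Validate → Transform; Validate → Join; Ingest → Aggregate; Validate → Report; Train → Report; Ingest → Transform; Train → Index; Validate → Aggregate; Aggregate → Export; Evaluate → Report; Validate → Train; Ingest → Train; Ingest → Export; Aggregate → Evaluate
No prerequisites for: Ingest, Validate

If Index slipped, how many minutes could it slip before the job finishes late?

Validate→Aggregate→Evaluate→Report = 8+5+5+5 = 23 sets the makespan at 23 minutes.
The longest chain containing Index totals 22 minutes.
So Index can slip 23 − 22 = 1 minute.

1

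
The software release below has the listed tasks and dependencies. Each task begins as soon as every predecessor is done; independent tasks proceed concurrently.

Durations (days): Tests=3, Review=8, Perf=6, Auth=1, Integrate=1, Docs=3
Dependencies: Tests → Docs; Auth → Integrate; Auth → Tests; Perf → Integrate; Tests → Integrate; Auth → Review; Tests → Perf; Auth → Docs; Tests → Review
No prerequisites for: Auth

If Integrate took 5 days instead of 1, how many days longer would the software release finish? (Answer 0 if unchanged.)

The binding path is Auth→Tests→Review = 1+3+8 = 12; finish at 12 days.
Integrate is off the critical path — its longest chain is 11 days, giving 1 of slack.
Now Auth→Tests→Perf→Integrate = 1+3+6+5 = 15 is longest, so the finish becomes 15 days.
Change in finish: 15 − 12 = +3 days.

3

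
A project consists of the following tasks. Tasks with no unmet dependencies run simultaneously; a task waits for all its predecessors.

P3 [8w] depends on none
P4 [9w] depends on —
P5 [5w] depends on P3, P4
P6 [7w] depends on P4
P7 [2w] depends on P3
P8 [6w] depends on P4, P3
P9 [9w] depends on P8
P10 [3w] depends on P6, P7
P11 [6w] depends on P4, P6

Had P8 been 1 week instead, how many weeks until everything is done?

22

Actual critical path: P4→P8→P9 = 9+6+9 = 24 ⇒ 24 weeks.
Since P8 is critical, the -5 change carries straight to that chain (now 19 weeks).
The binding chain switches to P4→P6→P11 = 9+7+6 = 22; finish 22 weeks.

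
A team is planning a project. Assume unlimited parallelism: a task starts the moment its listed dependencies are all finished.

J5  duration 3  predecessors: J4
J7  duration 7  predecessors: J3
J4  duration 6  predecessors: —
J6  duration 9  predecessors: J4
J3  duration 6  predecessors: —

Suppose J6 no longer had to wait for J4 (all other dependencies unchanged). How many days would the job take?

13

Before: longest chain J4→J6 = 6+9 = 15, finish 15.
Without J4→J6, J6's earliest start moves from 6 to 0.
The longest chain is now J3→J7 = 6+7 = 13, so the job takes 13 days.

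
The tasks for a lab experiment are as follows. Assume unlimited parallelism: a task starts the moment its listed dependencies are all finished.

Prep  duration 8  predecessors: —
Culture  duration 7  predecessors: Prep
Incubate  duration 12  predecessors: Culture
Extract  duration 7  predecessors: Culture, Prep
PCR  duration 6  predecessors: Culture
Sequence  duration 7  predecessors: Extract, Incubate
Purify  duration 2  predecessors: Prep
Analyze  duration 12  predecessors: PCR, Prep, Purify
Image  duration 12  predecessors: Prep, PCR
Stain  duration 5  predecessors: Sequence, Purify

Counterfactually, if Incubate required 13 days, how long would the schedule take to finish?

As given, the longest chain is Prep→Culture→Incubate→Sequence→Stain = 8+7+12+7+5 = 39, so the finish is 39 days.
Incubate lies on that path, so at 13 days the path becomes 40 days.
That remains the longest chain; total 40 days.

40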